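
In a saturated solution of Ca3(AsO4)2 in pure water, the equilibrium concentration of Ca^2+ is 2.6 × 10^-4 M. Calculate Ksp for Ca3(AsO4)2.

5.3e-19

Ca3(AsO4)2(s) ⇌ 3 Ca^2+(aq) + 2 AsO4^3-(aq)
Stoichiometry gives [AsO4^3-] = (2/3)[Ca^2+] = 1.73 × 10^-4 M.
Ksp = [Ca^2+]^3[AsO4^3-]^2
Ksp = (2.6 × 10^-4)^3 × (1.73 × 10^-4)^2 = 5.3 x 10^-19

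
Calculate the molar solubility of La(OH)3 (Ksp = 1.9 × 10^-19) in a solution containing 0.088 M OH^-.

2.8 × 10^-16 M

La(OH)3(s) ⇌ La^3+ + 3 OH^-
Ksp = [La^3+][OH^-]^3
Let s be the molar solubility in this solution. [La^3+] = s, [OH^-] = 0.088 + 3s ≈ 0.088 (since the OH^- already present dominates).
Ksp ≈ s × (0.088)^3
s = 2.8 × 10^-16 M
Check: 3s = 8.4 × 10^-16 ≪ 0.088, so the approximation is valid.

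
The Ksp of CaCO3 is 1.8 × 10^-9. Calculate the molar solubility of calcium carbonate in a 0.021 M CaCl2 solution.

CaCO3(s) <=> Ca^2+(aq) + CO3^2-(aq)
Ksp = [Ca^2+][CO3^2-]
Let s = moles of CaCO3 that dissolve per litre. [Ca^2+] = 0.021 + s ≈ 0.021, [CO3^2-] = s (common-ion effect: Ca^2+ is already 0.021 M).
Ksp ≈ 0.021 × s
s = 8.6 × 10^-8 M
Check: s = 8.6 × 10^-8 ≪ 0.021, so the approximation is valid.

s ≈ 8.6e-8 M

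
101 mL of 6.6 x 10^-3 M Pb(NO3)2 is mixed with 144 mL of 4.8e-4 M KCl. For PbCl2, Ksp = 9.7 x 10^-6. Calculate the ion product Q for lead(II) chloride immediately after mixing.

Q = 2.2e-10

Total volume = 101 + 144 = 245 mL.
[Pb^2+] = 6.6 x 10^-3 × (101/245) = 2.72 x 10^-3 M
[Cl^-] = 4.8 × 10^-4 × (144/245) = 2.82 × 10^-4 M
PbCl2(s) ⇌ Pb^2+ + 2 Cl^-, so Q = [Pb^2+][Cl^-]^2
Q = (2.72 x 10^-3)(2.82 × 10^-4)^2 = 2.2 × 10^-10
Q < Ksp, so no precipitate of PbCl2 forms.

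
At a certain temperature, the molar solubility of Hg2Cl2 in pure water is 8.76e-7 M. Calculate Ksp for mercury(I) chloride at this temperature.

Hg2Cl2(s) ⇌ Hg2^2+ + 2 Cl^-
For each mole of Hg2Cl2 that dissolves: [Hg2^2+] = s, [Cl^-] = 2s.
Ksp = [Hg2^2+][Cl^-]^2
Ksp = s(2s)^2 = 4s^3
With s = 8.76 × 10^-7: Ksp = 2.69 × 10^-18

Ksp = 2.69 x 10^-18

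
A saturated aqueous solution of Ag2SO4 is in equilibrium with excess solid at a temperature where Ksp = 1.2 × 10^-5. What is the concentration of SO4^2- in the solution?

Ag2SO4(s) ⇌ 2 Ag^+ + SO4^2-
Ksp = [Ag^+]^2[SO4^2-]
Let s = molar solubility. Then [Ag^+] = 2s and [SO4^2-] = s.
So Ksp = (2s)^2 × s = 4s^3
s^3 = 1.2 × 10^-5 / 4, so s = 1.44 x 10^-2 M
[SO4^2-] = s = 1.4 × 10^-2 M

1.4e-2 M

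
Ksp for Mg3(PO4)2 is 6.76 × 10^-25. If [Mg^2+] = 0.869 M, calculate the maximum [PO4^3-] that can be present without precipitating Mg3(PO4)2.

Mg3(PO4)2(s) ⇌ 3 Mg^2+ + 2 PO4^3-
Ksp = [Mg^2+]^3[PO4^3-]^2
Precipitation begins when Q = Ksp. With [Mg^2+] = 0.869 M:
6.76 × 10^-25 = (0.869)^3 × [PO4^3-]^2
[PO4^3-] = (6.76 × 10^-25 / 6.562 x 10^-1)^(1/2) = 1.01 × 10^-12 M

1.01 × 10^-12 M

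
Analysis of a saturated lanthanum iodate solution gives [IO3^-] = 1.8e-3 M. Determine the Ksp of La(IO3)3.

Ksp ≈ 3.5e-12

La(IO3)3(s) <=> La^3+ + 3 IO3^-
Stoichiometry gives [La^3+] = (1/3)[IO3^-] = 6.00 × 10^-4 M.
Ksp = [La^3+][IO3^-]^3
Ksp = 6.00 × 10^-4 × (1.8 × 10^-3)^3 = 3.5 x 10^-12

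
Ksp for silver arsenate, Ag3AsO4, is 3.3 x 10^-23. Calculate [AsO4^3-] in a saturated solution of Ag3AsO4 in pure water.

Ag3AsO4(s) <=> 3 Ag^+(aq) + AsO4^3-(aq)
Ksp = [Ag^+]^3[AsO4^3-]
If s mol/L of Ag3AsO4 dissolves, [Ag^+] = 3s and [AsO4^3-] = s.
So Ksp = (3s)^3 × s = 27s^4
s = (3.3 x 10^-23 / 27)^(1/4) = 1.05 x 10^-6 M
[AsO4^3-] = s = 1.1 × 10^-6 M

[AsO4^3-] = 1.1e-6 M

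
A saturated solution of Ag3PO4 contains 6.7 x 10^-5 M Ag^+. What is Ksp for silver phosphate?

6.7 x 10^-18

Ag3PO4(s) ⇌ 3 Ag^+(aq) + PO4^3-(aq)
Stoichiometry gives [PO4^3-] = (1/3)[Ag^+] = 2.23 × 10^-5 M.
Ksp = [Ag^+]^3[PO4^3-]
Ksp = (6.7 × 10^-5)^3 × 2.23 x 10^-5 = 6.7 × 10^-18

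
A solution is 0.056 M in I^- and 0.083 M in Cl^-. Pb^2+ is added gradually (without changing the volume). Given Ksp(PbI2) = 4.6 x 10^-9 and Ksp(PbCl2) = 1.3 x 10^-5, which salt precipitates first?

PbI2

Precipitation of each salt starts when its ion product equals its Ksp.
For PbI2: 4.6 x 10^-9 = (0.056)^2 × [Pb^2+]  ⇒  [Pb^2+] = 1.5 × 10^-6 M.
For PbCl2: 1.3 x 10^-5 = (0.083)^2 × [Pb^2+]  ⇒  [Pb^2+] = 1.9 × 10^-3 M.
The salt with the lower threshold [Pb^2+] precipitates first: PbI2.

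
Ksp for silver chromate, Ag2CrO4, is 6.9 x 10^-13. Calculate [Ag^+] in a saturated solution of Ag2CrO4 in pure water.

[Ag^+] ≈ 1.1 × 10^-4 M

Ag2CrO4(s) ⇌ 2 Ag^+(aq) + CrO4^2-(aq)
Ksp = [Ag^+]^2[CrO4^2-]
If s mol/L of Ag2CrO4 dissolves, [Ag^+] = 2s and [CrO4^2-] = s.
Substituting: Ksp = (2s)^2s = 4s^3
s = (6.9 x 10^-13 / 4)^(1/3) = 5.57 × 10^-5 M
[Ag^+] = 2s = 1.1 x 10^-4 M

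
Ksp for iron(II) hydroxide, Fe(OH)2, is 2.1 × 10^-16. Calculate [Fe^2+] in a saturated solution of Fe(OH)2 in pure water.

[Fe^2+] = 3.7e-6 M

Fe(OH)2(s) ⇌ Fe^2+(aq) + 2 OH^-(aq)
Ksp = [Fe^2+][OH^-]^2
If s mol/L of Fe(OH)2 dissolves, [Fe^2+] = s and [OH^-] = 2s.
Substituting: Ksp = s(2s)^2 = 4s^3
s = (2.1 × 10^-16 / 4)^(1/3) = 3.74 × 10^-6 M
[Fe^2+] = s = 3.7 × 10^-6 M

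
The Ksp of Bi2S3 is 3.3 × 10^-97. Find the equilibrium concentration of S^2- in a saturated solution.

[S^2-] ≈ 5.9e-20 M

Bi2S3(s) <=> 2 Bi^3+ + 3 S^2-
Ksp = [Bi^3+]^2[S^2-]^3
Let s = molar solubility. Then [Bi^3+] = 2s and [S^2-] = 3s.
So Ksp = (2s)^2 × (3s)^3 = 108s^5
s = (3.3 × 10^-97 / 108)^(1/5) = 1.98 × 10^-20 M
[S^2-] = 3s = 5.9 × 10^-20 M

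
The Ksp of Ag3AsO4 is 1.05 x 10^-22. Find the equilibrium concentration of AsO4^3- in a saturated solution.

Ag3AsO4(s) <=> 3 Ag^+ + AsO4^3-
Ksp = [Ag^+]^3[AsO4^3-]
For each mole of Ag3AsO4 that dissolves: [Ag^+] = 3s, [AsO4^3-] = s.
So Ksp = (3s)^3 × s = 27s^4
s = (1.05 x 10^-22 / 27)^(1/4) = 1.404 × 10^-6 M
[AsO4^3-] = s = 1.40 × 10^-6 M

[AsO4^3-] = 1.40 x 10^-6 M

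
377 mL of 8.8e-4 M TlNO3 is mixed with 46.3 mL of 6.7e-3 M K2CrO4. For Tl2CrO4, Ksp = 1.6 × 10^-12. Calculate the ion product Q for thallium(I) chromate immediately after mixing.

Q = 4.5e-10

Total volume = 377 + 46.3 = 423.3 mL.
[Tl^+] = 8.8 × 10^-4 × (377/423.3) = 7.84 × 10^-4 M
[CrO4^2-] = 6.7 × 10^-3 × (46.3/423.3) = 7.33 × 10^-4 M
Tl2CrO4(s) ⇌ 2 Tl^+ + CrO4^2-, so Q = [Tl^+]^2[CrO4^2-]
Q = (7.84 × 10^-4)^2(7.33 x 10^-4) = 4.5 x 10^-10
Q > Ksp, so Tl2CrO4 will precipitate.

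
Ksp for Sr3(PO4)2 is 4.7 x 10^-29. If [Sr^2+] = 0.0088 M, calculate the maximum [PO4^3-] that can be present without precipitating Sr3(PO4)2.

Sr3(PO4)2(s) <=> 3 Sr^2+ + 2 PO4^3-
Ksp = [Sr^2+]^3[PO4^3-]^2
Precipitation begins when Q = Ksp. With [Sr^2+] = 0.0088 M:
4.7 x 10^-29 = (0.0088)^3 × [PO4^3-]^2
[PO4^3-] = (4.7 x 10^-29 / 6.81 × 10^-7)^(1/2) = 8.3 × 10^-12 M

[PO4^3-] ≈ 8.3 × 10^-12 M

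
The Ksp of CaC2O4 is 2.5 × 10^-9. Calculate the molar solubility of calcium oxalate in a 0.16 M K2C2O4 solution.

CaC2O4(s) <=> Ca^2+(aq) + C2O4^2-(aq)
Ksp = [Ca^2+][C2O4^2-]
Let s = moles of CaC2O4 that dissolve per litre. [Ca^2+] = s, [C2O4^2-] = 0.16 + s ≈ 0.16 (Ksp is small, so little additional dissolves).
Ksp ≈ s × 0.16
s = 1.6 × 10^-8 M
Check: s = 1.6 × 10^-8 ≪ 0.16, so the approximation is valid.

1.6e-8 M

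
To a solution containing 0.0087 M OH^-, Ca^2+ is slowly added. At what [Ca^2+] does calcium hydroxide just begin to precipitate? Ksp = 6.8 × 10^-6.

0.090 M

Ca(OH)2(s) <=> Ca^2+(aq) + 2 OH^-(aq)
Ksp = [Ca^2+][OH^-]^2
Precipitation begins when Q = Ksp. With [OH^-] = 0.0087 M:
6.8 × 10^-6 = (0.0087)^2 × [Ca^2+]
[Ca^2+] = (6.8 × 10^-6 / 7.57 × 10^-5) = 9.0 × 10^-2 M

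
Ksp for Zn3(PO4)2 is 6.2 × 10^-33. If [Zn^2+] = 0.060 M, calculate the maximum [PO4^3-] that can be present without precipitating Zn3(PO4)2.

[PO4^3-] ≈ 5.4 × 10^-15 M

Zn3(PO4)2(s) ⇌ 3 Zn^2+ + 2 PO4^3-
Ksp = [Zn^2+]^3[PO4^3-]^2
Precipitation begins when Q = Ksp. With [Zn^2+] = 0.060 M:
6.2 × 10^-33 = (0.060)^3 × [PO4^3-]^2
[PO4^3-] = (6.2 × 10^-33 / 2.16 x 10^-4)^(1/2) = 5.4 x 10^-15 M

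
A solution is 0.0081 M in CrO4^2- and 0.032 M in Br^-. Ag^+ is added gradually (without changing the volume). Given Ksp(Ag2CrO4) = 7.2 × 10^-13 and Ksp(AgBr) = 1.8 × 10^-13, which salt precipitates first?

AgBr

Each salt begins to precipitate when Q = Ksp, i.e. when [Ag^+] reaches its threshold.
For Ag2CrO4: 7.2 × 10^-13 = 0.0081 × [Ag^+]^2  ⇒  [Ag^+] = 9.4 × 10^-6 M.
For AgBr: 1.8 × 10^-13 = 0.032 × [Ag^+]  ⇒  [Ag^+] = 5.6 × 10^-12 M.
The salt with the lower threshold [Ag^+] precipitates first: AgBr.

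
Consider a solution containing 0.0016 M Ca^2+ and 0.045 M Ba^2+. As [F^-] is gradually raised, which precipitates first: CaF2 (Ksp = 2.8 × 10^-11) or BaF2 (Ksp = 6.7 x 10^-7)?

Each salt begins to precipitate when Q = Ksp, i.e. when [F^-] reaches its threshold.
For CaF2: 2.8 × 10^-11 = 0.0016 × [F^-]^2  ⇒  [F^-] = 1.3 × 10^-4 M.
For BaF2: 6.7 x 10^-7 = 0.045 × [F^-]^2  ⇒  [F^-] = 3.9 × 10^-3 M.
The salt with the lower threshold [F^-] precipitates first: CaF2.

CaF2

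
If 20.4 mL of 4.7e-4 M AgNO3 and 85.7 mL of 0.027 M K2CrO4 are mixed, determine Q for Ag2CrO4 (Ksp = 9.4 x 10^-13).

Q ≈ 1.8e-10

Total volume = 20.4 + 85.7 = 106.1 mL.
[Ag^+] = 4.7 × 10^-4 × (20.4/106.1) = 9.04 × 10^-5 M
[CrO4^2-] = 2.7 × 10^-2 × (85.7/106.1) = 2.18 × 10^-2 M
Ag2CrO4(s) ⇌ 2 Ag^+ + CrO4^2-, so Q = [Ag^+]^2[CrO4^2-]
Q = (9.04 x 10^-5)^2(2.18 × 10^-2) = 1.8 x 10^-10
Q > Ksp, so Ag2CrO4 will precipitate.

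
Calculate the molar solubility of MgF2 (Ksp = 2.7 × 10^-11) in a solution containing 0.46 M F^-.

MgF2(s) <=> Mg^2+(aq) + 2 F^-(aq)
Ksp = [Mg^2+][F^-]^2
Let s = moles of MgF2 that dissolve per litre. [Mg^2+] = s, [F^-] = 0.46 + 2s ≈ 0.46 (since the F^- already present dominates).
Ksp ≈ s × (0.46)^2
s = 1.3 x 10^-10 M
Check: 2s = 2.6 × 10^-10 ≪ 0.46, so the approximation is valid.

s = 1.3 × 10^-10 M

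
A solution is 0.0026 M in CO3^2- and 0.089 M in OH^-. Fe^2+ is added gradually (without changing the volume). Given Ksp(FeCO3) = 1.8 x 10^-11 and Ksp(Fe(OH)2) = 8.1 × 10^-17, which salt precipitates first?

Fe(OH)2

Each salt begins to precipitate when Q = Ksp, i.e. when [Fe^2+] reaches its threshold.
For FeCO3: 1.8 x 10^-11 = 0.0026 × [Fe^2+]  ⇒  [Fe^2+] = 6.9 x 10^-9 M.
For Fe(OH)2: 8.1 × 10^-17 = (0.089)^2 × [Fe^2+]  ⇒  [Fe^2+] = 1.0 × 10^-14 M.
The salt with the lower threshold [Fe^2+] precipitates first: Fe(OH)2.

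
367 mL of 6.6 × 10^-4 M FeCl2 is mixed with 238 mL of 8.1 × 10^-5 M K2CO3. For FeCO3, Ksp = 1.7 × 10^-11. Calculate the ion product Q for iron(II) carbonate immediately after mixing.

Q ≈ 1.3 x 10^-8

Total volume = 367 + 238 = 605 mL.
[Fe^2+] = 6.6 x 10^-4 × (367/605) = 4.00 x 10^-4 M
[CO3^2-] = 8.1 × 10^-5 × (238/605) = 3.19 × 10^-5 M
FeCO3(s) <=> Fe^2+ + CO3^2-, so Q = [Fe^2+][CO3^2-]
Q = (4.00 × 10^-4)(3.19 × 10^-5) = 1.3 × 10^-8
Q > Ksp, so FeCO3 will precipitate.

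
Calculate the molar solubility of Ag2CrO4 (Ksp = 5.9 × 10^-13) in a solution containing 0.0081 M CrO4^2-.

Ag2CrO4(s) ⇌ 2 Ag^+ + CrO4^2-
Ksp = [Ag^+]^2[CrO4^2-]
Let s be the molar solubility in this solution. [Ag^+] = 2s, [CrO4^2-] = 0.0081 + s ≈ 0.0081 (Ksp is small, so little additional dissolves).
Ksp ≈ (2s)^2 × 0.0081
s = 4.3 × 10^-6 M
Check: s = 4.3 × 10^-6 ≪ 0.0081, so the approximation is valid.

4.3 × 10^-6 M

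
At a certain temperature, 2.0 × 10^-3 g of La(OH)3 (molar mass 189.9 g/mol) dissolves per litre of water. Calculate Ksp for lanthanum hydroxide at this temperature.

Molar solubility s = (2.0 × 10^-3 g/L) / (189.9 g/mol) = 1.05 x 10^-5 M.
La(OH)3(s) <=> La^3+(aq) + 3 OH^-(aq)
For each mole of La(OH)3 that dissolves: [La^3+] = s, [OH^-] = 3s.
Ksp = [La^3+][OH^-]^3
Substituting: Ksp = s(3s)^3 = 27s^4
Ksp = 27 × (1.05 × 10^-5)^4 = 3.3 × 10^-19

Ksp ≈ 3.3 × 10^-19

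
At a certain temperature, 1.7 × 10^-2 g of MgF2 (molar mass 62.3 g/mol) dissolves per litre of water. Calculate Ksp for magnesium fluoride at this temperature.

Molar solubility s = (1.7 × 10^-2 g/L) / (62.3 g/mol) = 2.73 x 10^-4 M.
MgF2(s) ⇌ Mg^2+(aq) + 2 F^-(aq)
Let s = molar solubility. Then [Mg^2+] = s and [F^-] = 2s.
Ksp = [Mg^2+][F^-]^2
So Ksp = s × (2s)^2 = 4s^3
Ksp = 4 × (2.73 × 10^-4)^3 = 8.1 × 10^-11

Ksp = 8.1 × 10^-11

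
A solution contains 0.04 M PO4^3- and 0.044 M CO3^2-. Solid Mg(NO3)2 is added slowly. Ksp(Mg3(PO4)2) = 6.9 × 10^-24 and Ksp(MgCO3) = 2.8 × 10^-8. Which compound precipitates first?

Mg3(PO4)2

Each salt begins to precipitate when Q = Ksp, i.e. when [Mg^2+] reaches its threshold.
For Mg3(PO4)2: 6.9 × 10^-24 = (0.04)^2 × [Mg^2+]^3  ⇒  [Mg^2+] = 1.6 × 10^-7 M.
For MgCO3: 2.8 × 10^-8 = 0.044 × [Mg^2+]  ⇒  [Mg^2+] = 6.4 × 10^-7 M.
The salt with the lower threshold [Mg^2+] precipitates first: Mg3(PO4)2.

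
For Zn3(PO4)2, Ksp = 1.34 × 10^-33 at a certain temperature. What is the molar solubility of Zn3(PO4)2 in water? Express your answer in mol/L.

s = 1.04 x 10^-7 M

Zn3(PO4)2(s) ⇌ 3 Zn^2+ + 2 PO4^3-
Ksp = [Zn^2+]^3[PO4^3-]^2
For each mole of Zn3(PO4)2 that dissolves: [Zn^2+] = 3s, [PO4^3-] = 2s.
Ksp = (3s)^3(2s)^2 = 108s^5
s = (1.34 × 10^-33 / 108)^(1/5) = 1.04 x 10^-7 M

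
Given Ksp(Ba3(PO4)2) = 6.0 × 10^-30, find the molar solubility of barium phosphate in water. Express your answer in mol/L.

s ≈ 5.6 × 10^-7 M

Ba3(PO4)2(s) ⇌ 3 Ba^2+(aq) + 2 PO4^3-(aq)
Ksp = [Ba^2+]^3[PO4^3-]^2
With molar solubility s: [Ba^2+] = 3s, [PO4^3-] = 2s.
Ksp = (3s)^3(2s)^2 = 108s^5
Solving, s = (6.0 × 10^-30/108)^(1/5) = 5.6 × 10^-7 M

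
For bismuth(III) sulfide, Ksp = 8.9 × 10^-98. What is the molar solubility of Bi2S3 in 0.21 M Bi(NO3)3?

s = 4.2e-33 M

Bi2S3(s) ⇌ 2 Bi^3+ + 3 S^2-
Ksp = [Bi^3+]^2[S^2-]^3
If s mol/L dissolves here, [Bi^3+] = 0.21 + 2s ≈ 0.21, [S^2-] = 3s (Ksp is small, so little additional dissolves).
Ksp ≈ (0.21)^2 × (3s)^3
s = 4.2 × 10^-33 M
Check: 2s = 8.4 × 10^-33 ≪ 0.21, so the approximation is valid.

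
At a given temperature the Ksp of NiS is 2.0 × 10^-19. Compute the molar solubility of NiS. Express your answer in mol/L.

s ≈ 4.5 × 10^-10 M

NiS(s) <=> Ni^2+(aq) + S^2-(aq)
Ksp = [Ni^2+][S^2-]
For each mole of NiS that dissolves: [Ni^2+] = s, [S^2-] = s.
Ksp = s^2
s = (2.0 × 10^-19)^(1/2) = 4.5 x 10^-10 M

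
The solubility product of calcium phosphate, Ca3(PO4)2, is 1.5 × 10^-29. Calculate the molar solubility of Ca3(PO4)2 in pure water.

6.7 × 10^-7 M

Ca3(PO4)2(s) ⇌ 3 Ca^2+(aq) + 2 PO4^3-(aq)
Ksp = [Ca^2+]^3[PO4^3-]^2
If s mol/L of Ca3(PO4)2 dissolves, [Ca^2+] = 3s and [PO4^3-] = 2s.
Substituting: Ksp = (3s)^3(2s)^2 = 108s^5
Solving, s = (1.5 × 10^-29/108)^(1/5) = 6.7 × 10^-7 M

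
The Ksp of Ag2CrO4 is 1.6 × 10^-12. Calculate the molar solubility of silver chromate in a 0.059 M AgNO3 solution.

Ag2CrO4(s) ⇌ 2 Ag^+ + CrO4^2-
Ksp = [Ag^+]^2[CrO4^2-]
If s mol/L dissolves here, [Ag^+] = 0.059 + 2s ≈ 0.059, [CrO4^2-] = s (common-ion effect: Ag^+ is already 0.059 M).
Ksp ≈ (0.059)^2 × s
s = 4.6 x 10^-10 M
Check: 2s = 9.2 × 10^-10 ≪ 0.059, so the approximation is valid.

4.6e-10 M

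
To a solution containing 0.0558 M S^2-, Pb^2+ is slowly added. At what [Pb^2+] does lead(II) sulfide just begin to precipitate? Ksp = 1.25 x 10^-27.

PbS(s) ⇌ Pb^2+(aq) + S^2-(aq)
Ksp = [Pb^2+][S^2-]
Precipitation begins when Q = Ksp. With [S^2-] = 0.0558 M:
1.25 x 10^-27 = (0.0558) × [Pb^2+]
[Pb^2+] = (1.25 x 10^-27 / 5.58 x 10^-2) = 2.24 x 10^-26 M

[Pb^2+] ≈ 2.24e-26 M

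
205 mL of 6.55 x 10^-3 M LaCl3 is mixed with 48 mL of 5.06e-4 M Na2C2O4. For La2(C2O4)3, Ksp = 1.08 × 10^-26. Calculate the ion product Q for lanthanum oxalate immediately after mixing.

Total volume = 205 + 48 = 253 mL.
[La^3+] = 6.55 x 10^-3 × (205/253) = 5.307 × 10^-3 M
[C2O4^2-] = 5.06 x 10^-4 × (48/253) = 9.600 x 10^-5 M
La2(C2O4)3(s) ⇌ 2 La^3+(aq) + 3 C2O4^2-(aq), so Q = [La^3+]^2[C2O4^2-]^3
Q = (5.307 x 10^-3)^2(9.600 × 10^-5)^3 = 2.49 × 10^-17
Q > Ksp, so La2(C2O4)3 will precipitate.

2.49 × 10^-17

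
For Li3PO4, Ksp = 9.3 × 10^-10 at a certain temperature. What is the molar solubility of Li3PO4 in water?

Li3PO4(s) <=> 3 Li^+(aq) + PO4^3-(aq)
Ksp = [Li^+]^3[PO4^3-]
If s mol/L of Li3PO4 dissolves, [Li^+] = 3s and [PO4^3-] = s.
Substituting: Ksp = (3s)^3s = 27s^4
s = (9.3 × 10^-10 / 27)^(1/4) = 2.4 x 10^-3 M

s = 2.4 × 10^-3 M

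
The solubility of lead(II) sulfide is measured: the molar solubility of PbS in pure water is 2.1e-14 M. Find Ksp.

Ksp = 4.4 x 10^-28

PbS(s) <=> Pb^2+(aq) + S^2-(aq)
If s mol/L of PbS dissolves, [Pb^2+] = s and [S^2-] = s.
Ksp = [Pb^2+][S^2-]
Ksp = s^2
Ksp = (2.1 x 10^-14)^2 = 4.4 × 10^-28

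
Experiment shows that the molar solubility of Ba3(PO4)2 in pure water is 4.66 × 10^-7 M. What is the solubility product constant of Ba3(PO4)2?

Ba3(PO4)2(s) ⇌ 3 Ba^2+ + 2 PO4^3-
For each mole of Ba3(PO4)2 that dissolves: [Ba^2+] = 3s, [PO4^3-] = 2s.
Ksp = [Ba^2+]^3[PO4^3-]^2
Substituting: Ksp = (3s)^3(2s)^2 = 108s^5
With s = 4.66 × 10^-7: Ksp = 2.37 x 10^-30

Ksp ≈ 2.37 × 10^-30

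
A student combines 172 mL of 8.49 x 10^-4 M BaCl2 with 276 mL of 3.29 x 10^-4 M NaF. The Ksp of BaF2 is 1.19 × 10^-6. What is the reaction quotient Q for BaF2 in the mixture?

Q = 1.34e-11

Total volume = 172 + 276 = 448 mL.
[Ba^2+] = 8.49 x 10^-4 × (172/448) = 3.260 × 10^-4 M
[F^-] = 3.29 x 10^-4 × (276/448) = 2.027 × 10^-4 M
BaF2(s) ⇌ Ba^2+ + 2 F^-, so Q = [Ba^2+][F^-]^2
Q = (3.260 × 10^-4)(2.027 × 10^-4)^2 = 1.34 × 10^-11
Q < Ksp, so no precipitate of BaF2 forms.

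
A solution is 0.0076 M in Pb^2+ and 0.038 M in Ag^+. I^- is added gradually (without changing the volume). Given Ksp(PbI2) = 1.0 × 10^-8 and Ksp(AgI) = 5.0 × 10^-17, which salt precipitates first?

AgI

Each salt begins to precipitate when Q = Ksp, i.e. when [I^-] reaches its threshold.
For PbI2: 1.0 × 10^-8 = 0.0076 × [I^-]^2  ⇒  [I^-] = 1.1 × 10^-3 M.
For AgI: 5.0 × 10^-17 = 0.038 × [I^-]  ⇒  [I^-] = 1.3 × 10^-15 M.
The salt with the lower threshold [I^-] precipitates first: AgI.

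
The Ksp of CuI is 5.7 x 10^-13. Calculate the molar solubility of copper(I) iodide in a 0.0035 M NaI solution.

CuI(s) <=> Cu^+(aq) + I^-(aq)
Ksp = [Cu^+][I^-]
Let s = moles of CuI that dissolve per litre. [Cu^+] = s, [I^-] = 0.0035 + s ≈ 0.0035 (since I^- from NaI dominates).
Ksp ≈ s × 0.0035
s = 1.6 x 10^-10 M
Check: s = 1.6 x 10^-10 ≪ 0.0035, so the approximation is valid.

s ≈ 1.6 x 10^-10 M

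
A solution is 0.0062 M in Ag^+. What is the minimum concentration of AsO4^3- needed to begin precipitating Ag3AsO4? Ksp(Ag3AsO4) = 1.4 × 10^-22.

Ag3AsO4(s) <=> 3 Ag^+(aq) + AsO4^3-(aq)
Ksp = [Ag^+]^3[AsO4^3-]
Precipitation begins when Q = Ksp. With [Ag^+] = 0.0062 M:
1.4 × 10^-22 = (0.0062)^3 × [AsO4^3-]
[AsO4^3-] = (1.4 × 10^-22 / 2.38 × 10^-7) = 5.9 × 10^-16 M

[AsO4^3-] = 5.9 × 10^-16 M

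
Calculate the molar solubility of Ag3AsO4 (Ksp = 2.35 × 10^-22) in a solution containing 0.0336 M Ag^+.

s ≈ 6.20e-18 M

Ag3AsO4(s) ⇌ 3 Ag^+ + AsO4^3-
Ksp = [Ag^+]^3[AsO4^3-]
If s mol/L dissolves here, [Ag^+] = 0.0336 + 3s ≈ 0.0336, [AsO4^3-] = s (Ksp is small, so little additional dissolves).
Ksp ≈ (0.0336)^3 × s
s = 6.20 × 10^-18 M
Check: 3s = 1.9 × 10^-17 ≪ 0.0336, so the approximation is valid.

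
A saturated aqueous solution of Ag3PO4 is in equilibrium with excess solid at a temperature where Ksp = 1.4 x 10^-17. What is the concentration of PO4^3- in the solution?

[PO4^3-] ≈ 2.7 × 10^-5 M

Ag3PO4(s) <=> 3 Ag^+ + PO4^3-
Ksp = [Ag^+]^3[PO4^3-]
Let s = molar solubility. Then [Ag^+] = 3s and [PO4^3-] = s.
Substituting: Ksp = (3s)^3s = 27s^4
s = (1.4 x 10^-17 / 27)^(1/4) = 2.68 × 10^-5 M
[PO4^3-] = s = 2.7 × 10^-5 M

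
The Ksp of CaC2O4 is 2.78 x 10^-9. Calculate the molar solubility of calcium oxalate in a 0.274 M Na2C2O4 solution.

CaC2O4(s) <=> Ca^2+ + C2O4^2-
Ksp = [Ca^2+][C2O4^2-]
Let s = moles of CaC2O4 that dissolve per litre. [Ca^2+] = s, [C2O4^2-] = 0.274 + s ≈ 0.274 (common-ion effect: C2O4^2- is already 0.274 M).
Ksp ≈ s × 0.274
s = 1.01 x 10^-8 M
Check: s = 1.0 × 10^-8 ≪ 0.274, so the approximation is valid.

s ≈ 1.01e-8 M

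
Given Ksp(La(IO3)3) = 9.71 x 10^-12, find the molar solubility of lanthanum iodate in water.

La(IO3)3(s) <=> La^3+(aq) + 3 IO3^-(aq)
Ksp = [La^3+][IO3^-]^3
Let s = molar solubility. Then [La^3+] = s and [IO3^-] = 3s.
Substituting: Ksp = s(3s)^3 = 27s^4
Solving, s = (9.71 x 10^-12/27)^(1/4) = 7.74 × 10^-4 M

s = 7.74 × 10^-4 M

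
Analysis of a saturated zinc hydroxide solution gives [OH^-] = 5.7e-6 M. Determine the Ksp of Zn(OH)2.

Ksp ≈ 9.3 x 10^-17

Zn(OH)2(s) <=> Zn^2+ + 2 OH^-
Stoichiometry gives [Zn^2+] = (1/2)[OH^-] = 2.85 x 10^-6 M.
Ksp = [Zn^2+][OH^-]^2
Ksp = 2.85 x 10^-6 × (5.7 x 10^-6)^2 = 9.3 x 10^-17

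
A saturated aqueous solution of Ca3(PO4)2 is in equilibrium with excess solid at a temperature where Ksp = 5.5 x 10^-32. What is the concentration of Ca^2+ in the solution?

6.6e-7 M

Ca3(PO4)2(s) ⇌ 3 Ca^2+ + 2 PO4^3-
Ksp = [Ca^2+]^3[PO4^3-]^2
For each mole of Ca3(PO4)2 that dissolves: [Ca^2+] = 3s, [PO4^3-] = 2s.
Ksp = (3s)^3(2s)^2 = 108s^5
s^5 = 5.5 x 10^-32 / 108, so s = 2.19 x 10^-7 M
[Ca^2+] = 3s = 6.6 × 10^-7 M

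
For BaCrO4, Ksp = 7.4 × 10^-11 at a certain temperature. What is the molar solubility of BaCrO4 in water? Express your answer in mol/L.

BaCrO4(s) ⇌ Ba^2+(aq) + CrO4^2-(aq)
Ksp = [Ba^2+][CrO4^2-]
Let s = molar solubility. Then [Ba^2+] = s and [CrO4^2-] = s.
Ksp = s × s = s^2
s = (7.4 × 10^-11)^(1/2) = 8.6 × 10^-6 M

8.6 × 10^-6 M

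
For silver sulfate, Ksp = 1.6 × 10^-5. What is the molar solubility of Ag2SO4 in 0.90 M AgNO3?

Ag2SO4(s) ⇌ 2 Ag^+(aq) + SO4^2-(aq)
Ksp = [Ag^+]^2[SO4^2-]
If s mol/L dissolves here, [Ag^+] = 0.90 + 2s ≈ 0.90, [SO4^2-] = s (Ksp is small, so little additional dissolves).
Ksp ≈ (0.90)^2 × s
s = 2.0 × 10^-5 M
Check: 2s = 4.0 × 10^-5 ≪ 0.90, so the approximation is valid.

2.0e-5 M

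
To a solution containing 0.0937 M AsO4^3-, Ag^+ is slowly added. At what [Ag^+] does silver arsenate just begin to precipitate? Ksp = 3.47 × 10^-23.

[Ag^+] = 7.18 x 10^-8 M

Ag3AsO4(s) ⇌ 3 Ag^+(aq) + AsO4^3-(aq)
Ksp = [Ag^+]^3[AsO4^3-]
Precipitation begins when Q = Ksp. With [AsO4^3-] = 0.0937 M:
3.47 × 10^-23 = (0.0937) × [Ag^+]^3
[Ag^+] = (3.47 × 10^-23 / 9.37 × 10^-2)^(1/3) = 7.18 × 10^-8 M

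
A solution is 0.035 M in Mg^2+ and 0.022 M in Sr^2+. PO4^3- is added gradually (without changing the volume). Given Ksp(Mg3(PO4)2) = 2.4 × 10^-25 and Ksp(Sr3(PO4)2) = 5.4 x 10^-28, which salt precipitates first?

Sr3(PO4)2

Precipitation of each salt starts when its ion product equals its Ksp.
For Mg3(PO4)2: 2.4 × 10^-25 = (0.035)^3 × [PO4^3-]^2  ⇒  [PO4^3-] = 7.5 × 10^-11 M.
For Sr3(PO4)2: 5.4 x 10^-28 = (0.022)^3 × [PO4^3-]^2  ⇒  [PO4^3-] = 7.1 x 10^-12 M.
The salt with the lower threshold [PO4^3-] precipitates first: Sr3(PO4)2.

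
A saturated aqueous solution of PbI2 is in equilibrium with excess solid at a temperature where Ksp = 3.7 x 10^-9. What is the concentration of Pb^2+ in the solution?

[Pb^2+] = 9.7 x 10^-4 M

PbI2(s) ⇌ Pb^2+ + 2 I^-
Ksp = [Pb^2+][I^-]^2
With molar solubility s: [Pb^2+] = s, [I^-] = 2s.
Ksp = s(2s)^2 = 4s^3
s^3 = 3.7 x 10^-9 / 4, so s = 9.74 × 10^-4 M
[Pb^2+] = s = 9.7 × 10^-4 M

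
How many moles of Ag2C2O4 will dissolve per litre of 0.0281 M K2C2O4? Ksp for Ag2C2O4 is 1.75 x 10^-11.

Ag2C2O4(s) <=> 2 Ag^+ + C2O4^2-
Ksp = [Ag^+]^2[C2O4^2-]
If s mol/L dissolves here, [Ag^+] = 2s, [C2O4^2-] = 0.0281 + s ≈ 0.0281 (common-ion effect: C2O4^2- is already 0.0281 M).
Ksp ≈ (2s)^2 × 0.0281
s = 1.25 × 10^-5 M
Check: s = 1.2 × 10^-5 ≪ 0.0281, so the approximation is valid.

s ≈ 1.25 × 10^-5 M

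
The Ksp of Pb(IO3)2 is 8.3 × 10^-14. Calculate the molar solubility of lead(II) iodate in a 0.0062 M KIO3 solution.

Pb(IO3)2(s) ⇌ Pb^2+ + 2 IO3^-
Ksp = [Pb^2+][IO3^-]^2
Let s be the molar solubility in this solution. [Pb^2+] = s, [IO3^-] = 0.0062 + 2s ≈ 0.0062 (common-ion effect: IO3^- is already 0.0062 M).
Ksp ≈ s × (0.0062)^2
s = 2.2 x 10^-9 M
Check: 2s = 4.3 x 10^-9 ≪ 0.0062, so the approximation is valid.

s = 2.2e-9 M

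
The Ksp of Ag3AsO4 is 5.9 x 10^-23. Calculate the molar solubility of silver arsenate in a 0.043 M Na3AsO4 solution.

Ag3AsO4(s) ⇌ 3 Ag^+(aq) + AsO4^3-(aq)
Ksp = [Ag^+]^3[AsO4^3-]
Let s be the molar solubility in this solution. [Ag^+] = 3s, [AsO4^3-] = 0.043 + s ≈ 0.043 (Ksp is small, so little additional dissolves).
Ksp ≈ (3s)^3 × 0.043
s = 3.7 × 10^-8 M
Check: s = 3.7 x 10^-8 ≪ 0.043, so the approximation is valid.

3.7 × 10^-8 M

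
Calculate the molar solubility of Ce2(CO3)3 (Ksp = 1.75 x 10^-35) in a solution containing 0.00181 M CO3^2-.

Ce2(CO3)3(s) <=> 2 Ce^3+(aq) + 3 CO3^2-(aq)
Ksp = [Ce^3+]^2[CO3^2-]^3
If s mol/L dissolves here, [Ce^3+] = 2s, [CO3^2-] = 0.00181 + 3s ≈ 0.00181 (common-ion effect: CO3^2- is already 0.00181 M).
Ksp ≈ (2s)^2 × (0.00181)^3
s = 2.72 × 10^-14 M
Check: 3s = 8.1 × 10^-14 ≪ 0.00181, so the approximation is valid.

2.72e-14 M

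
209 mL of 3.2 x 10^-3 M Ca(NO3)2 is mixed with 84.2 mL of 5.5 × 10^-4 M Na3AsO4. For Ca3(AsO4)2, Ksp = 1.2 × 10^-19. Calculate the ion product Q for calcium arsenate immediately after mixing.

Total volume = 209 + 84.2 = 293.2 mL.
[Ca^2+] = 3.2 × 10^-3 × (209/293.2) = 2.28 x 10^-3 M
[AsO4^3-] = 5.5 × 10^-4 × (84.2/293.2) = 1.58 × 10^-4 M
Ca3(AsO4)2(s) ⇌ 3 Ca^2+ + 2 AsO4^3-, so Q = [Ca^2+]^3[AsO4^3-]^2
Q = (2.28 × 10^-3)^3(1.58 × 10^-4)^2 = 3.0 x 10^-16
Q > Ksp, so Ca3(AsO4)2 will precipitate.

Q = 3.0 x 10^-16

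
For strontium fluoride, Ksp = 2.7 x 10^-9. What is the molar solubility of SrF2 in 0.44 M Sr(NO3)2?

SrF2(s) ⇌ Sr^2+(aq) + 2 F^-(aq)
Ksp = [Sr^2+][F^-]^2
Let s be the molar solubility in this solution. [Sr^2+] = 0.44 + s ≈ 0.44, [F^-] = 2s (since Sr^2+ from Sr(NO3)2 dominates).
Ksp ≈ 0.44 × (2s)^2
s = 3.9 × 10^-5 M
Check: s = 3.9 × 10^-5 ≪ 0.44, so the approximation is valid.

s ≈ 3.9 × 10^-5 M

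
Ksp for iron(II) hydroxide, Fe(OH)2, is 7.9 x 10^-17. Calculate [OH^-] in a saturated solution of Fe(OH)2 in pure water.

[OH^-] = 5.4e-6 M

Fe(OH)2(s) ⇌ Fe^2+ + 2 OH^-
Ksp = [Fe^2+][OH^-]^2
With molar solubility s: [Fe^2+] = s, [OH^-] = 2s.
So Ksp = s × (2s)^2 = 4s^3
s = (7.9 x 10^-17 / 4)^(1/3) = 2.70 x 10^-6 M
[OH^-] = 2s = 5.4 × 10^-6 M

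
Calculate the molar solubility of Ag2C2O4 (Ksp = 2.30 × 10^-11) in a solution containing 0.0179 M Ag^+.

Ag2C2O4(s) ⇌ 2 Ag^+(aq) + C2O4^2-(aq)
Ksp = [Ag^+]^2[C2O4^2-]
Let s = moles of Ag2C2O4 that dissolve per litre. [Ag^+] = 0.0179 + 2s ≈ 0.0179, [C2O4^2-] = s (common-ion effect: Ag^+ is already 0.0179 M).
Ksp ≈ (0.0179)^2 × s
s = 7.18 × 10^-8 M
Check: 2s = 1.4 × 10^-7 ≪ 0.0179, so the approximation is valid.

s = 7.18 × 10^-8 M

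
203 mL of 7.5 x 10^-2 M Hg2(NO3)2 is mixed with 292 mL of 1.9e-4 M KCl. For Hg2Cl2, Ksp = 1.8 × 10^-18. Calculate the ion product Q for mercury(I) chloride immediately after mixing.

Q ≈ 3.9 x 10^-10

Total volume = 203 + 292 = 495 mL.
[Hg2^2+] = 7.5 × 10^-2 × (203/495) = 3.08 × 10^-2 M
[Cl^-] = 1.9 x 10^-4 × (292/495) = 1.12 × 10^-4 M
Hg2Cl2(s) <=> Hg2^2+ + 2 Cl^-, so Q = [Hg2^2+][Cl^-]^2
Q = (3.08 × 10^-2)(1.12 × 10^-4)^2 = 3.9 × 10^-10
Q > Ksp, so Hg2Cl2 will precipitate.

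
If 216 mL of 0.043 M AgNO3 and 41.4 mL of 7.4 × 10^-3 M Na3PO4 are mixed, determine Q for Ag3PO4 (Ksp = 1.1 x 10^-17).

Q = 5.6 × 10^-8

Total volume = 216 + 41.4 = 257.4 mL.
[Ag^+] = 4.3 x 10^-2 × (216/257.4) = 3.61 x 10^-2 M
[PO4^3-] = 7.4 × 10^-3 × (41.4/257.4) = 1.19 × 10^-3 M
Ag3PO4(s) ⇌ 3 Ag^+(aq) + PO4^3-(aq), so Q = [Ag^+]^3[PO4^3-]
Q = (3.61 × 10^-2)^3(1.19 x 10^-3) = 5.6 × 10^-8
Q > Ksp, so Ag3PO4 will precipitate.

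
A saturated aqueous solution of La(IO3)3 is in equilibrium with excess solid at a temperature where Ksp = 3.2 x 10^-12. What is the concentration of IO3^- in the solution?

La(IO3)3(s) <=> La^3+(aq) + 3 IO3^-(aq)
Ksp = [La^3+][IO3^-]^3
With molar solubility s: [La^3+] = s, [IO3^-] = 3s.
So Ksp = s × (3s)^3 = 27s^4
s = (3.2 x 10^-12 / 27)^(1/4) = 5.87 x 10^-4 M
[IO3^-] = 3s = 1.8 × 10^-3 M

[IO3^-] ≈ 1.8e-3 M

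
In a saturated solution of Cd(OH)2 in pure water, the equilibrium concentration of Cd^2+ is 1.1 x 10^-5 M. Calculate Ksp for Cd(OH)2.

Cd(OH)2(s) ⇌ Cd^2+ + 2 OH^-
Stoichiometry gives [OH^-] = (2/1)[Cd^2+] = 2.20 × 10^-5 M.
Ksp = [Cd^2+][OH^-]^2
Ksp = 1.1 x 10^-5 × (2.20 x 10^-5)^2 = 5.3 × 10^-15

5.3e-15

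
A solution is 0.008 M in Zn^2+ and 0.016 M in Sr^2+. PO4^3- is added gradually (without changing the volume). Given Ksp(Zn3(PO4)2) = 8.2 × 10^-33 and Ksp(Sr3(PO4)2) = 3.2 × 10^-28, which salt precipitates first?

Zn3(PO4)2

Precipitation of each salt starts when its ion product equals its Ksp.
For Zn3(PO4)2: 8.2 × 10^-33 = (0.008)^3 × [PO4^3-]^2  ⇒  [PO4^3-] = 1.3 × 10^-13 M.
For Sr3(PO4)2: 3.2 × 10^-28 = (0.016)^3 × [PO4^3-]^2  ⇒  [PO4^3-] = 8.8 × 10^-12 M.
The salt with the lower threshold [PO4^3-] precipitates first: Zn3(PO4)2.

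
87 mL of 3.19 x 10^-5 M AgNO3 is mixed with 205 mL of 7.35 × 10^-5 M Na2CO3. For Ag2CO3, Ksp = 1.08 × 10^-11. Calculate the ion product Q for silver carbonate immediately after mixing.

Q = 4.66 x 10^-15

Total volume = 87 + 205 = 292 mL.
[Ag^+] = 3.19 × 10^-5 × (87/292) = 9.504 x 10^-6 M
[CO3^2-] = 7.35 × 10^-5 × (205/292) = 5.160 × 10^-5 M
Ag2CO3(s) <=> 2 Ag^+(aq) + CO3^2-(aq), so Q = [Ag^+]^2[CO3^2-]
Q = (9.504 x 10^-6)^2(5.160 x 10^-5) = 4.66 × 10^-15
Q < Ksp, so no precipitate of Ag2CO3 forms.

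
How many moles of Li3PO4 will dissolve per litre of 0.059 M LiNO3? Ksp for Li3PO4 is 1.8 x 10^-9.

Li3PO4(s) ⇌ 3 Li^+ + PO4^3-
Ksp = [Li^+]^3[PO4^3-]
Let s = moles of Li3PO4 that dissolve per litre. [Li^+] = 0.059 + 3s ≈ 0.059, [PO4^3-] = s (Ksp is small, so little additional dissolves).
Ksp ≈ (0.059)^3 × s
s = 8.8 × 10^-6 M
Check: 3s = 2.6 x 10^-5 ≪ 0.059, so the approximation is valid.

s ≈ 8.8 × 10^-6 M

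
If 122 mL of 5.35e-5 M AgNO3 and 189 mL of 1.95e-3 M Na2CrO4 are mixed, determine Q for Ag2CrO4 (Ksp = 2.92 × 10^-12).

5.22 x 10^-13

Total volume = 122 + 189 = 311 mL.
[Ag^+] = 5.35 × 10^-5 × (122/311) = 2.099 x 10^-5 M
[CrO4^2-] = 1.95 x 10^-3 × (189/311) = 1.185 × 10^-3 M
Ag2CrO4(s) ⇌ 2 Ag^+ + CrO4^2-, so Q = [Ag^+]^2[CrO4^2-]
Q = (2.099 × 10^-5)^2(1.185 × 10^-3) = 5.22 x 10^-13
Q < Ksp, so no precipitate of Ag2CrO4 forms.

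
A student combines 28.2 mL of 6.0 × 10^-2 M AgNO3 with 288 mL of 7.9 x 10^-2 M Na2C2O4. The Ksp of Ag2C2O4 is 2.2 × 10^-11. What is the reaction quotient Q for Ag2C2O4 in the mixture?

Total volume = 28.2 + 288 = 316.2 mL.
[Ag^+] = 6.0 × 10^-2 × (28.2/316.2) = 5.35 × 10^-3 M
[C2O4^2-] = 7.9 × 10^-2 × (288/316.2) = 7.20 x 10^-2 M
Ag2C2O4(s) <=> 2 Ag^+(aq) + C2O4^2-(aq), so Q = [Ag^+]^2[C2O4^2-]
Q = (5.35 x 10^-3)^2(7.20 × 10^-2) = 2.1 x 10^-6
Q > Ksp, so Ag2C2O4 will precipitate.

Q ≈ 2.1 × 10^-6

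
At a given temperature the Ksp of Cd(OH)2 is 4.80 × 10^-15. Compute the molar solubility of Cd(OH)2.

Cd(OH)2(s) ⇌ Cd^2+(aq) + 2 OH^-(aq)
Ksp = [Cd^2+][OH^-]^2
For each mole of Cd(OH)2 that dissolves: [Cd^2+] = s, [OH^-] = 2s.
Substituting: Ksp = s(2s)^2 = 4s^3
Solving, s = (4.80 × 10^-15/4)^(1/3) = 1.06 x 10^-5 M

1.06 x 10^-5 M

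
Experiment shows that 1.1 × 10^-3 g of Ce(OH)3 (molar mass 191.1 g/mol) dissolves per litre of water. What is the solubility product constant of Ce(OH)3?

3.0e-20

Molar solubility s = (1.1 × 10^-3 g/L) / (191.1 g/mol) = 5.76 x 10^-6 M.
Ce(OH)3(s) ⇌ Ce^3+ + 3 OH^-
With molar solubility s: [Ce^3+] = s, [OH^-] = 3s.
Ksp = [Ce^3+][OH^-]^3
So Ksp = s × (3s)^3 = 27s^4
Ksp = 27 × (5.76 × 10^-6)^4 = 3.0 × 10^-20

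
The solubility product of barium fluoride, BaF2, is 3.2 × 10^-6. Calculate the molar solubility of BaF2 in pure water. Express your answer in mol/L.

s ≈ 9.3 x 10^-3 M

BaF2(s) <=> Ba^2+ + 2 F^-
Ksp = [Ba^2+][F^-]^2
With molar solubility s: [Ba^2+] = s, [F^-] = 2s.
So Ksp = s × (2s)^2 = 4s^3
Solving, s = (3.2 × 10^-6/4)^(1/3) = 9.3 × 10^-3 M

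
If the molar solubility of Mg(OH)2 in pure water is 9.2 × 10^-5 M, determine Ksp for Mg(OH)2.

Ksp ≈ 3.1 × 10^-12

Mg(OH)2(s) ⇌ Mg^2+ + 2 OH^-
For each mole of Mg(OH)2 that dissolves: [Mg^2+] = s, [OH^-] = 2s.
Ksp = [Mg^2+][OH^-]^2
Ksp = s(2s)^2 = 4s^3
With s = 9.2 × 10^-5: Ksp = 3.1 × 10^-12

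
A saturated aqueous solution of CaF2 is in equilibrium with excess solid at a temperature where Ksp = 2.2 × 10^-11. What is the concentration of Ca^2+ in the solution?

CaF2(s) ⇌ Ca^2+(aq) + 2 F^-(aq)
Ksp = [Ca^2+][F^-]^2
If s mol/L of CaF2 dissolves, [Ca^2+] = s and [F^-] = 2s.
So Ksp = s × (2s)^2 = 4s^3
s = (2.2 × 10^-11 / 4)^(1/3) = 1.77 × 10^-4 M
[Ca^2+] = s = 1.8 x 10^-4 M

[Ca^2+] ≈ 1.8 × 10^-4 M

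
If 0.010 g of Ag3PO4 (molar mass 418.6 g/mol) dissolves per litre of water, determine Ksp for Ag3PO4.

Ksp = 8.8e-18

Molar solubility s = (1.0 × 10^-2 g/L) / (418.6 g/mol) = 2.39 × 10^-5 M.
Ag3PO4(s) <=> 3 Ag^+(aq) + PO4^3-(aq)
With molar solubility s: [Ag^+] = 3s, [PO4^3-] = s.
Ksp = [Ag^+]^3[PO4^3-]
Substituting: Ksp = (3s)^3s = 27s^4
Ksp = 27 × (2.39 x 10^-5)^4 = 8.8 x 10^-18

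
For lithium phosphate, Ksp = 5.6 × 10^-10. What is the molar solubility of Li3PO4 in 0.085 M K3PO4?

s = 6.2 × 10^-4 M

Li3PO4(s) ⇌ 3 Li^+ + PO4^3-
Ksp = [Li^+]^3[PO4^3-]
If s mol/L dissolves here, [Li^+] = 3s, [PO4^3-] = 0.085 + s ≈ 0.085 (since PO4^3- from K3PO4 dominates).
Ksp ≈ (3s)^3 × 0.085
s = 6.2 x 10^-4 M
Check: s = 6.2 × 10^-4 ≪ 0.085, so the approximation is valid.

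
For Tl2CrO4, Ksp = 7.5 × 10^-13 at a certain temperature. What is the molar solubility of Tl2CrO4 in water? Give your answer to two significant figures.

Tl2CrO4(s) <=> 2 Tl^+ + CrO4^2-
Ksp = [Tl^+]^2[CrO4^2-]
With molar solubility s: [Tl^+] = 2s, [CrO4^2-] = s.
Substituting: Ksp = (2s)^2s = 4s^3
Solving, s = (7.5 × 10^-13/4)^(1/3) = 5.7 x 10^-5 M

s ≈ 5.7 × 10^-5 M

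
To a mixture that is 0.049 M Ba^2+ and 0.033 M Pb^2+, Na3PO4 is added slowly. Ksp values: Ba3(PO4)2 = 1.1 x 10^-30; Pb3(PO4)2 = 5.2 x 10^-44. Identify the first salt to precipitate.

Each salt begins to precipitate when Q = Ksp, i.e. when [PO4^3-] reaches its threshold.
For Ba3(PO4)2: 1.1 x 10^-30 = (0.049)^3 × [PO4^3-]^2  ⇒  [PO4^3-] = 9.7 × 10^-14 M.
For Pb3(PO4)2: 5.2 x 10^-44 = (0.033)^3 × [PO4^3-]^2  ⇒  [PO4^3-] = 3.8 x 10^-20 M.
The salt with the lower threshold [PO4^3-] precipitates first: Pb3(PO4)2.

Pb3(PO4)2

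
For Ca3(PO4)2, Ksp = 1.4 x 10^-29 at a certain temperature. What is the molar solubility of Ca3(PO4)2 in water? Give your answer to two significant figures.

6.6 × 10^-7 M

Ca3(PO4)2(s) <=> 3 Ca^2+(aq) + 2 PO4^3-(aq)
Ksp = [Ca^2+]^3[PO4^3-]^2
If s mol/L of Ca3(PO4)2 dissolves, [Ca^2+] = 3s and [PO4^3-] = 2s.
Ksp = (3s)^3(2s)^2 = 108s^5
s^5 = 1.4 x 10^-29 / 108, so s = 6.6 x 10^-7 M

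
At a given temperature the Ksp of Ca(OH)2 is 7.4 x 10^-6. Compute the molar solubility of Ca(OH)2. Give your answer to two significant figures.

s ≈ 0.012 M

Ca(OH)2(s) ⇌ Ca^2+(aq) + 2 OH^-(aq)
Ksp = [Ca^2+][OH^-]^2
With molar solubility s: [Ca^2+] = s, [OH^-] = 2s.
Substituting: Ksp = s(2s)^2 = 4s^3
s = (7.4 x 10^-6 / 4)^(1/3) = 1.2 × 10^-2 M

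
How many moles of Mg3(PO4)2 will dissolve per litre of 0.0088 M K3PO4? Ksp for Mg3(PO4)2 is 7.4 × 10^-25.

s = 7.1 × 10^-8 M

Mg3(PO4)2(s) <=> 3 Mg^2+ + 2 PO4^3-
Ksp = [Mg^2+]^3[PO4^3-]^2
Let s = moles of Mg3(PO4)2 that dissolve per litre. [Mg^2+] = 3s, [PO4^3-] = 0.0088 + 2s ≈ 0.0088 (common-ion effect: PO4^3- is already 0.0088 M).
Ksp ≈ (3s)^3 × (0.0088)^2
s = 7.1 x 10^-8 M
Check: 2s = 1.4 x 10^-7 ≪ 0.0088, so the approximation is valid.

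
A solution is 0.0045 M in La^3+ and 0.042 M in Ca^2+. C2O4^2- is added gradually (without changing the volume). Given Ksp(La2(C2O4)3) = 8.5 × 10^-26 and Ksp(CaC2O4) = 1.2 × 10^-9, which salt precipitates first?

CaC2O4

Each salt begins to precipitate when Q = Ksp, i.e. when [C2O4^2-] reaches its threshold.
For La2(C2O4)3: 8.5 × 10^-26 = (0.0045)^2 × [C2O4^2-]^3  ⇒  [C2O4^2-] = 1.6 × 10^-7 M.
For CaC2O4: 1.2 × 10^-9 = 0.042 × [C2O4^2-]  ⇒  [C2O4^2-] = 2.9 × 10^-8 M.
The salt with the lower threshold [C2O4^2-] precipitates first: CaC2O4.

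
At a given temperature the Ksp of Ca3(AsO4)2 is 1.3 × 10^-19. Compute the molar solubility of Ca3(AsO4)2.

Ca3(AsO4)2(s) ⇌ 3 Ca^2+ + 2 AsO4^3-
Ksp = [Ca^2+]^3[AsO4^3-]^2
If s mol/L of Ca3(AsO4)2 dissolves, [Ca^2+] = 3s and [AsO4^3-] = 2s.
So Ksp = (3s)^3 × (2s)^2 = 108s^5
s = (1.3 × 10^-19 / 108)^(1/5) = 6.5 × 10^-5 M

6.5 x 10^-5 M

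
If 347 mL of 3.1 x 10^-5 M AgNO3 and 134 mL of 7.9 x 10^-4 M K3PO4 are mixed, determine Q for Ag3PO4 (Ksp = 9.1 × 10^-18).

Q = 2.5 × 10^-18

Total volume = 347 + 134 = 481 mL.
[Ag^+] = 3.1 x 10^-5 × (347/481) = 2.24 x 10^-5 M
[PO4^3-] = 7.9 × 10^-4 × (134/481) = 2.20 × 10^-4 M
Ag3PO4(s) ⇌ 3 Ag^+ + PO4^3-, so Q = [Ag^+]^3[PO4^3-]
Q = (2.24 x 10^-5)^3(2.20 x 10^-4) = 2.5 x 10^-18
Q < Ksp, so no precipitate of Ag3PO4 forms.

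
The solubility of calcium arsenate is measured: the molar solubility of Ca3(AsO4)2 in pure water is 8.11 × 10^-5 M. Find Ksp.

Ksp = 3.79e-19

Ca3(AsO4)2(s) ⇌ 3 Ca^2+ + 2 AsO4^3-
If s mol/L of Ca3(AsO4)2 dissolves, [Ca^2+] = 3s and [AsO4^3-] = 2s.
Ksp = [Ca^2+]^3[AsO4^3-]^2
Ksp = (3s)^3(2s)^2 = 108s^5
Ksp = 108 × (8.11 x 10^-5)^5 = 3.79 × 10^-19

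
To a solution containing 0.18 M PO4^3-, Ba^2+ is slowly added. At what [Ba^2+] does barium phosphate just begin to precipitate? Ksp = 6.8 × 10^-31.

[Ba^2+] ≈ 2.8 × 10^-10 M

Ba3(PO4)2(s) <=> 3 Ba^2+ + 2 PO4^3-
Ksp = [Ba^2+]^3[PO4^3-]^2
Precipitation begins when Q = Ksp. With [PO4^3-] = 0.18 M:
6.8 × 10^-31 = (0.18)^2 × [Ba^2+]^3
[Ba^2+] = (6.8 × 10^-31 / 3.24 × 10^-2)^(1/3) = 2.8 x 10^-10 M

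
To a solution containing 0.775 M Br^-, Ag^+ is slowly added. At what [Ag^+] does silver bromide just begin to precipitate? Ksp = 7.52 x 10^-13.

AgBr(s) <=> Ag^+(aq) + Br^-(aq)
Ksp = [Ag^+][Br^-]
Precipitation begins when Q = Ksp. With [Br^-] = 0.775 M:
7.52 x 10^-13 = (0.775) × [Ag^+]
[Ag^+] = (7.52 x 10^-13 / 7.75 x 10^-1) = 9.70 × 10^-13 M

[Ag^+] ≈ 9.70 × 10^-13 M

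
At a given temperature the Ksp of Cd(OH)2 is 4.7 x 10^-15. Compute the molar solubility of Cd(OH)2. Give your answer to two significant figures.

1.1 × 10^-5 M

Cd(OH)2(s) <=> Cd^2+ + 2 OH^-
Ksp = [Cd^2+][OH^-]^2
With molar solubility s: [Cd^2+] = s, [OH^-] = 2s.
So Ksp = s × (2s)^2 = 4s^3
s = (4.7 x 10^-15 / 4)^(1/3) = 1.1 × 10^-5 M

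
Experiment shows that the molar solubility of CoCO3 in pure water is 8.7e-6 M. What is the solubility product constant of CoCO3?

Ksp ≈ 7.6 × 10^-11

CoCO3(s) ⇌ Co^2+(aq) + CO3^2-(aq)
If s mol/L of CoCO3 dissolves, [Co^2+] = s and [CO3^2-] = s.
Ksp = [Co^2+][CO3^2-]
Ksp = s^2
With s = 8.7 × 10^-6: Ksp = 7.6 x 10^-11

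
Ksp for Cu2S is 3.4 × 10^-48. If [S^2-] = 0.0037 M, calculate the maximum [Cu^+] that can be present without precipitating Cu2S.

3.0 × 10^-23 M

Cu2S(s) <=> 2 Cu^+ + S^2-
Ksp = [Cu^+]^2[S^2-]
Precipitation begins when Q = Ksp. With [S^2-] = 0.0037 M:
3.4 × 10^-48 = (0.0037) × [Cu^+]^2
[Cu^+] = (3.4 × 10^-48 / 3.7 x 10^-3)^(1/2) = 3.0 × 10^-23 M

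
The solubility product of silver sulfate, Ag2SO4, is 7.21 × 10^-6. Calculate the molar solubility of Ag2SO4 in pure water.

Ag2SO4(s) ⇌ 2 Ag^+(aq) + SO4^2-(aq)
Ksp = [Ag^+]^2[SO4^2-]
If s mol/L of Ag2SO4 dissolves, [Ag^+] = 2s and [SO4^2-] = s.
So Ksp = (2s)^2 × s = 4s^3
Solving, s = (7.21 × 10^-6/4)^(1/3) = 1.22 × 10^-2 M

s = 1.22 × 10^-2 M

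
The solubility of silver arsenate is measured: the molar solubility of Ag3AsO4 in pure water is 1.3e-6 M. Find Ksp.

Ag3AsO4(s) ⇌ 3 Ag^+(aq) + AsO4^3-(aq)
If s mol/L of Ag3AsO4 dissolves, [Ag^+] = 3s and [AsO4^3-] = s.
Ksp = [Ag^+]^3[AsO4^3-]
Substituting: Ksp = (3s)^3s = 27s^4
Ksp = 27 × (1.3 x 10^-6)^4 = 7.7 × 10^-23

7.7 × 10^-23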